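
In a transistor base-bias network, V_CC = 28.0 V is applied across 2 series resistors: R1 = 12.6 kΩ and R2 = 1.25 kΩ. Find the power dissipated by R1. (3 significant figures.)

P ≈ 51.5 mW

The common current is I = 28.0/13.85 = 2.022 mA.
V(R1) = I·R = 25.47 V; P = V·I = 25.47 × 2.022 = 51.50 mW.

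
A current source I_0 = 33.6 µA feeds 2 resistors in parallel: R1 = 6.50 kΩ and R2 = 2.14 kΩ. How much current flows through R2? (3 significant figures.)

I ≈ 25.3 µA

For two parallel branches, I_k = I_0 · (other R)/(sum of R).
I(R2) = 33.6 × 6.50/(6.50 + 2.14) = 33.6 × 0.7523 = 25.28 µA.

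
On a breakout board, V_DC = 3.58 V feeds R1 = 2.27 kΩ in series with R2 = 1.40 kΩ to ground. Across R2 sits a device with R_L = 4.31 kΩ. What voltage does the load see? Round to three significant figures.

The load sits in parallel with R2, giving an effective lower resistance R2' = R2·R_L/(R2+R_L) = 1.057 kΩ.
Then V_out = V_DC · R2'/(R1 + R2') = 3.58 × 1.057/3.327 = 1.137 V.
(Unloaded it would be 1.37 V; the load pulls it down.)

V_out ≈ 1.14 V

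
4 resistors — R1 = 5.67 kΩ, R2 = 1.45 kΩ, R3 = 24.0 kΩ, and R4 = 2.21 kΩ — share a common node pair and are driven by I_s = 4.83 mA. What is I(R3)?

I ≈ 0.148 mA

Total conductance ΣG = 1/5.67 + 1/1.45 + 1/24.0 + 1/2.21 = 1.360 (units of 1/kΩ).
R3 takes the fraction G_k/ΣG = 0.04167/1.360 = 0.03063, so I = 4.83 × 0.03063 = 0.1480 mA.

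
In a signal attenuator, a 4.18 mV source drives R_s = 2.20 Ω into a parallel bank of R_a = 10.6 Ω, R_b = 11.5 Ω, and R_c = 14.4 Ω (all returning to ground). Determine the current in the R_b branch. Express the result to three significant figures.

I ≈ 0.234 mA

Parallel bank: R_p = 1/(1/10.6 + 1/11.5 + 1/14.4) = 3.988 Ω.
Node voltage V_A = V_DC · R_p/(R_s + R_p) = 4.18 × 0.6445 = 2.694 mV.
I(R_b) = V_A / R_b = 2.694/11.5 = 0.2343 mA.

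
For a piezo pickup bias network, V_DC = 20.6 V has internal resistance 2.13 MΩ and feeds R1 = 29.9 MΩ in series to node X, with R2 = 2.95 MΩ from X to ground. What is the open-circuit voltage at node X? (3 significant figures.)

R1' = 2.13 + 29.9 = 32.03 MΩ (source resistance + R1).
Open-circuit (no load on X): V_th = V_DC · R2/(R1' + R2) = 20.6 × 2.95/(32.03 + 2.95) = 1.737 V.

V_th ≈ 1.74 V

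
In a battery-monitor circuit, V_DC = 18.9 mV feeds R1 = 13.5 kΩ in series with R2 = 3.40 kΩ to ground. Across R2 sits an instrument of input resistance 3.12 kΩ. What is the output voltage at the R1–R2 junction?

First combine the lower leg with the load: R2 ‖ R_L = 1.627 kΩ.
Then V_out = V_DC · R2'/(R1 + R2') = 18.9 × 1.627/15.13 = 2.033 mV.

V_out ≈ 2.03 mV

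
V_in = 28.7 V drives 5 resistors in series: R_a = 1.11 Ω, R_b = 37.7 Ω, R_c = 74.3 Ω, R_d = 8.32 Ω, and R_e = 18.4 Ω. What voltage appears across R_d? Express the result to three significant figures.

Series total: ΣR = 1.11 + 37.7 + 74.3 + 8.32 + 18.4 = 139.8 Ω.
V = V_in · R/ΣR = 28.7 × 0.05950 = 1.708 V.

V ≈ 1.71 V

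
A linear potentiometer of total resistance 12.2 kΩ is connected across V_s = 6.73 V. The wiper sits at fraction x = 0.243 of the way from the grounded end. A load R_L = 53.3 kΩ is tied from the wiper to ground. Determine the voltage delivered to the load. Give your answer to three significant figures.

Split the track: R_lower = x·R_p = 2.965 kΩ, R_upper = (1−x)·R_p = 9.235 kΩ.
R_L loads the lower segment: effective lower R = 2.808 kΩ.
Then V_out = V_s · 2.808/(9.235 + 2.808) = 1.569 V.
(Unloaded: V_out = x·V_s = 1.64 V.)

V_out ≈ 1.57 V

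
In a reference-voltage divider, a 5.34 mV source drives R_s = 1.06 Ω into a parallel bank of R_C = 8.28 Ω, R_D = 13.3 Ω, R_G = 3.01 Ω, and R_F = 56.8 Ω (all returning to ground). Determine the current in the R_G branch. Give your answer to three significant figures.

I ≈ 1.12 mA

Parallel bank: R_p = 1/(1/8.28 + 1/13.3 + 1/3.01 + 1/56.8) = 1.832 Ω.
V_A by voltage divider: V_A = 5.34 × 1.832/(1.06 + 1.832) = 3.383 mV.
Branch current I = V_A/R_G = 3.383/3.01 = 1.124 mA.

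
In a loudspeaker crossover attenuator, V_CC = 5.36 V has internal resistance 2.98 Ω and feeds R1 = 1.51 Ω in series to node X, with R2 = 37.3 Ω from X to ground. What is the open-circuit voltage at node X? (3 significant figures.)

R1' = 2.98 + 1.51 = 4.490 Ω (source resistance + R1).
V_th is the unloaded tap voltage: V_CC · R2/(R1'+R2) = 5.36 × 0.8926 = 4.784 V.

V_th ≈ 4.78 V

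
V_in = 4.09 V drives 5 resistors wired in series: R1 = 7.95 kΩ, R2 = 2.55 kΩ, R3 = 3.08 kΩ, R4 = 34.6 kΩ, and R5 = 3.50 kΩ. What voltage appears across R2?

V ≈ 0.202 V

Series total: ΣR = 7.95 + 2.55 + 3.08 + 34.6 + 3.50 = 51.68 kΩ.
V = V_in · R/ΣR = 4.09 × 0.04934 = 0.2018 V.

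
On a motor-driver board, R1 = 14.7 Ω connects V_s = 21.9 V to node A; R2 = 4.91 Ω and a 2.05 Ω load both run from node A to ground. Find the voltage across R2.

V_out ≈ 1.96 V

The load sits in parallel with R2, giving an effective lower resistance R2' = R2·R_L/(R2+R_L) = 1.446 Ω.
Voltage divider with the loaded lower leg: V_out = 21.9 × 1.446/(14.7 + 1.446) = 21.9 × 0.08957 = 1.962 V.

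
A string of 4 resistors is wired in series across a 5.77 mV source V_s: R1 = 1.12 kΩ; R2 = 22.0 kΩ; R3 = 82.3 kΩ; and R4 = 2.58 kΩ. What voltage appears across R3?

Total series resistance ΣR = 1.12 + 22.0 + 82.3 + 2.58 = 108.0 kΩ.
V = V_s · R/ΣR = 5.77 × 0.7620 = 4.397 mV.

V ≈ 4.40 mV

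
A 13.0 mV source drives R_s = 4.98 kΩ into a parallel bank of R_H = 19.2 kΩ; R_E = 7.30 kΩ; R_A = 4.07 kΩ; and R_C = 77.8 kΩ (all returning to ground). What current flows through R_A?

Equivalent of the parallel group: R_p = 2.234 kΩ.
V_A by voltage divider: V_A = 13.0 × 2.234/(4.98 + 2.234) = 4.026 mV.
I(R_A) = V_A / R_A = 4.026/4.07 = 0.9891 µA.
(Equivalently: I_total = 1.802 µA, then current-divider fraction G_k/ΣG = 0.5489.)

I ≈ 0.989 µA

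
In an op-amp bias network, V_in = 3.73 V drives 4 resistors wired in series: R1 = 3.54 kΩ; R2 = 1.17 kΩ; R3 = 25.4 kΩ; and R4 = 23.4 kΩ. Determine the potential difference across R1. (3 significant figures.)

Total series resistance ΣR = 3.54 + 1.17 + 25.4 + 23.4 = 53.51 kΩ.
V = V_in · R/ΣR = 3.73 × 0.06616 = 0.2468 V.

V ≈ 0.247 V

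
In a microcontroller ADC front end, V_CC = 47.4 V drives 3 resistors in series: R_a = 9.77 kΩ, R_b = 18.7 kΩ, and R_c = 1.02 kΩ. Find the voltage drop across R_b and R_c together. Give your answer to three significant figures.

Series total: ΣR = 9.77 + 18.7 + 1.02 = 29.49 kΩ.
R_{R_b..R_c} = 18.7 + 1.02 = 19.72 kΩ.
By the voltage-divider rule, V = 47.4 × 19.72/29.49 = 31.70 V.

V ≈ 31.7 V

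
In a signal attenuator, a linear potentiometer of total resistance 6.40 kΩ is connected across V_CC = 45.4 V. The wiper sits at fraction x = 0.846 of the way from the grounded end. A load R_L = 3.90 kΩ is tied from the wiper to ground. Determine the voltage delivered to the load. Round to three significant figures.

V_out ≈ 31.6 V

Lower segment x·R_p = 5.414 kΩ; upper segment (1−x)·R_p = 0.9856 kΩ.
(x·R_p) ‖ R_L = 2.267 kΩ.
Loaded-divider output: V_out = 45.4 × 0.6970 = 31.64 V.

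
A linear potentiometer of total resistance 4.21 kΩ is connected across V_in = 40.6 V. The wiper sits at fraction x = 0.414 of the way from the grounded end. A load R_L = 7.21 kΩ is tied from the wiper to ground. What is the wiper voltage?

Lower segment x·R_p = 1.743 kΩ; upper segment (1−x)·R_p = 2.467 kΩ.
R_L loads the lower segment: effective lower R = 1.404 kΩ.
Then V_out = V_in · 1.404/(2.467 + 1.404) = 14.72 V.
(Unloaded: V_out = x·V_in = 16.8 V.)

V_out ≈ 14.7 V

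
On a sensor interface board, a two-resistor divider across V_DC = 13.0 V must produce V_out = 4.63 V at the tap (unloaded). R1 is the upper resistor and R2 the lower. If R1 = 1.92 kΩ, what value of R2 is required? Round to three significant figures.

V_out/V_DC = R2/(R1+R2) = 0.3562.
So R2 = R1 · V_out/(V_DC − V_out) = 1.92 × 4.63/(13.0 − 4.63) = 1.92 × 0.5532 = 1.062 kΩ.

R2 ≈ 1.06 kΩ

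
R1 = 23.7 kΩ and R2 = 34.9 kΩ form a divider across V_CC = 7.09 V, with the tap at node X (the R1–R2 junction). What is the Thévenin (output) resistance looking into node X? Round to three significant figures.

R_th ≈ 14.1 kΩ

Zeroing V_CC shorts the top of R1 to ground, so R_th = R1 ‖ R2 = 14.11 kΩ.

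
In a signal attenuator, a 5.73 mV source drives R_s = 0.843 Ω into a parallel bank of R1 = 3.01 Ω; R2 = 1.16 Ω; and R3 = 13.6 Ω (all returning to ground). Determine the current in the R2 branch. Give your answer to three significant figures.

Combine the parallel branches: R_p = (1/3.01 + 1/1.16 + 1/13.6)⁻¹ = 0.7888 Ω.
Node voltage V_A = V_DC · R_p/(R_s + R_p) = 5.73 × 0.4834 = 2.770 mV.
I(R2) = V_A / R2 = 2.770/1.16 = 2.388 mA.
(Equivalently: I_total = 3.512 mA, then current-divider fraction G_k/ΣG = 0.6800.)

I ≈ 2.39 mA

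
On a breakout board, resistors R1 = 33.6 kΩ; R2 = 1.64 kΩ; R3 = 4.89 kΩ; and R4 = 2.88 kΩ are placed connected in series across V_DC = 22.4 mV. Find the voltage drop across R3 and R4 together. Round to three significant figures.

ΣR = 33.6 + 1.64 + 4.89 + 2.88 = 43.01 kΩ.
R_{R3..R4} = 4.89 + 2.88 = 7.770 kΩ.
Voltage divider: V = V_DC · (7.770 / 43.01) = 22.4 × 0.1807 = 4.047 mV.

V ≈ 4.05 mV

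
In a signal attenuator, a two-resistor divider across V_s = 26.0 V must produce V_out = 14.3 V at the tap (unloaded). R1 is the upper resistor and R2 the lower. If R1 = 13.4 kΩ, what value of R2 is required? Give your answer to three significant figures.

R2 ≈ 16.4 kΩ

The divider ratio is R2/(R1+R2) = 14.3/26.0 = 0.5500.
R2 = R1 · 0.5500/(1 − 0.5500) = 16.38 kΩ.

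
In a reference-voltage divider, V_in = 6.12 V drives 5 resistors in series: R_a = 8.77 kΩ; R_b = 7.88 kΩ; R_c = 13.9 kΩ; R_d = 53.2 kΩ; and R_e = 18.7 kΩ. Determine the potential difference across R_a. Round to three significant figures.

ΣR = 8.77 + 7.88 + 13.9 + 53.2 + 18.7 = 102.5 kΩ.
Voltage divider: V = V_in · (8.770 / 102.5) = 6.12 × 0.08560 = 0.5239 V.

V ≈ 0.524 V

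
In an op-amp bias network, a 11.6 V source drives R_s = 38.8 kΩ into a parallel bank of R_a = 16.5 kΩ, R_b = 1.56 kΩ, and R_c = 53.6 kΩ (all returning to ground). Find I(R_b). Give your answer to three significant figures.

I ≈ 0.257 mA

Parallel bank: R_p = 1/(1/16.5 + 1/1.56 + 1/53.6) = 1.388 kΩ.
V_A = 11.6 × 1.388/40.19 = 0.4007 V.
Branch current I = V_A/R_b = 0.4007/1.56 = 0.2569 mA.
(Check via current divider: I_total = 0.2886 mA; share G_k/ΣG = 0.8900 → same result.)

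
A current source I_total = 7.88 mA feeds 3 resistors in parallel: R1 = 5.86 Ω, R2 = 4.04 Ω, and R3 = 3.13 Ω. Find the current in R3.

I ≈ 3.41 mA

Total conductance ΣG = 1/5.86 + 1/4.04 + 1/3.13 = 0.7377 (units of 1/Ω).
By the current-divider rule, I = I_total · G_k/ΣG = 7.88 × 0.4331 = 3.413 mA.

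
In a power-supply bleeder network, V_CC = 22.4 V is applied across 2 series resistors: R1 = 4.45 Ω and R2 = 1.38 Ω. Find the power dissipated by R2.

Series current I = V_CC/ΣR = 22.4/5.830 = 3.842 A.
P(R2) = I²·R2 = (3.842)² × 1.38 = 20.37 W.

P ≈ 20.4 W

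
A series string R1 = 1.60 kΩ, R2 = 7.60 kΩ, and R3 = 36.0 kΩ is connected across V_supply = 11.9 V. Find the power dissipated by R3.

P ≈ 2.50 mW

The common current is I = 11.9/45.20 = 0.2633 mA.
V(R3) = I·R = 9.478 V; P = V·I = 9.478 × 0.2633 = 2.495 mW.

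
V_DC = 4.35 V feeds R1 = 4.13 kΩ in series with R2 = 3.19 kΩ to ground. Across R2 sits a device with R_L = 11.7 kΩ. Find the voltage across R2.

R2 ‖ R_L = (3.19 × 11.7)/(3.19 + 11.7) = 2.507 kΩ.
Now apply the divider: V_out = 4.35 × 0.3777 = 1.643 V.

V_out ≈ 1.64 V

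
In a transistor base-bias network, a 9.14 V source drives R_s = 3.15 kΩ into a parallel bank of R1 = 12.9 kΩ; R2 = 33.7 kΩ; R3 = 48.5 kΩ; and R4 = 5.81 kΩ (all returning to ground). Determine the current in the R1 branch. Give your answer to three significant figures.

I ≈ 0.364 mA

Equivalent of the parallel group: R_p = 3.334 kΩ.
V_A = 9.14 × 3.334/6.484 = 4.700 V.
I(R1) = V_A / R1 = 4.700/12.9 = 0.3643 mA.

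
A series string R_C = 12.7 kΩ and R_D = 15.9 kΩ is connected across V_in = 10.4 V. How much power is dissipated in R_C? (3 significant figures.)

P ≈ 1.68 mW

Series current I = V_in/ΣR = 10.4/28.60 = 0.3636 mA.
V(R_C) = I·R = 4.618 V; P = V·I = 4.618 × 0.3636 = 1.679 mW.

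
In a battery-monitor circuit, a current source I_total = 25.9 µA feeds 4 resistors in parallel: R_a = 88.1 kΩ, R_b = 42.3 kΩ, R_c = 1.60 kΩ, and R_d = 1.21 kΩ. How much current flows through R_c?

I ≈ 10.9 µA

Total conductance ΣG = 1/88.1 + 1/42.3 + 1/1.60 + 1/1.21 = 1.486 (units of 1/kΩ).
R_c takes the fraction G_k/ΣG = 0.6250/1.486 = 0.4205, so I = 25.9 × 0.4205 = 10.89 µA.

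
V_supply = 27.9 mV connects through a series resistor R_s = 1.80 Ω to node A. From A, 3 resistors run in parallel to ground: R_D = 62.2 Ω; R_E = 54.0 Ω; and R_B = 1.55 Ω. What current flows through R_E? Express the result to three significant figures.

Parallel bank: R_p = 1/(1/62.2 + 1/54.0 + 1/1.55) = 1.471 Ω.
V_A = 27.9 × 1.471/3.271 = 12.55 mV.
Branch current I = V_A/R_E = 12.55/54.0 = 0.2324 mA.

I ≈ 0.232 mA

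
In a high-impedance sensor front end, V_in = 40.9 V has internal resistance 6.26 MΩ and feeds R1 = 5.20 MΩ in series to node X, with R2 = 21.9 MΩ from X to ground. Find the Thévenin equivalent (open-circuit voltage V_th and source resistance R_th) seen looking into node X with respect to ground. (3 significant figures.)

V_th ≈ 26.8 V, R_th ≈ 7.52 MΩ

R1' = 6.26 + 5.20 = 11.46 MΩ (source resistance + R1).
Open-circuit (no load on X): V_th = V_in · R2/(R1' + R2) = 40.9 × 21.9/(11.46 + 21.9) = 26.85 V.
Looking into X with the source shorted: R_th = R1'·R2/(R1'+R2) = 11.46 × 21.9/33.36 = 7.523 MΩ.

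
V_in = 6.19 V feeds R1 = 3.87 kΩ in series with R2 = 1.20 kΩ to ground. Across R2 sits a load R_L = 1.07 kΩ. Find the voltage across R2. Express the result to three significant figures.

R2 ‖ R_L = (1.20 × 1.07)/(1.20 + 1.07) = 0.5656 kΩ.
Now apply the divider: V_out = 6.19 × 0.1275 = 0.7894 V.

V_out ≈ 0.789 V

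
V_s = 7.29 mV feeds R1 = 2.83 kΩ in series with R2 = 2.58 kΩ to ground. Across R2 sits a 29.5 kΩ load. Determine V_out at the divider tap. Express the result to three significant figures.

R2 ‖ R_L = (2.58 × 29.5)/(2.58 + 29.5) = 2.373 kΩ.
Then V_out = V_s · R2'/(R1 + R2') = 7.29 × 2.373/5.203 = 3.324 mV.
(Unloaded it would be 3.48 mV; the load pulls it down.)

V_out ≈ 3.32 mV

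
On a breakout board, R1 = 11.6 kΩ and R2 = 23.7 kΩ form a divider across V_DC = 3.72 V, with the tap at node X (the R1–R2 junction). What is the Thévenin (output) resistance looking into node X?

R_th ≈ 7.79 kΩ

Looking into X with the source shorted: R_th = R1·R2/(R1+R2) = 11.60 × 23.7/35.30 = 7.788 kΩ.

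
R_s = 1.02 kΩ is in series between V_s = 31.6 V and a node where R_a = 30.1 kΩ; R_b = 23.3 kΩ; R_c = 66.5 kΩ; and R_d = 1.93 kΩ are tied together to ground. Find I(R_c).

I ≈ 0.293 mA

Equivalent of the parallel group: R_p = 1.641 kΩ.
V_A by voltage divider: V_A = 31.6 × 1.641/(1.02 + 1.641) = 19.49 V.
Branch current I = V_A/R_c = 19.49/66.5 = 0.2931 mA.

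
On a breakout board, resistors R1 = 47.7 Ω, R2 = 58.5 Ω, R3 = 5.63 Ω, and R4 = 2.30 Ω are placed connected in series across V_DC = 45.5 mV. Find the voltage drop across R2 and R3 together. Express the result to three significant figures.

V ≈ 25.6 mV

Total series resistance ΣR = 47.7 + 58.5 + 5.63 + 2.30 = 114.1 Ω.
R_{R2..R3} = 58.5 + 5.63 = 64.13 Ω.
Voltage divider: V = V_DC · (64.13 / 114.1) = 45.5 × 0.5619 = 25.57 mV.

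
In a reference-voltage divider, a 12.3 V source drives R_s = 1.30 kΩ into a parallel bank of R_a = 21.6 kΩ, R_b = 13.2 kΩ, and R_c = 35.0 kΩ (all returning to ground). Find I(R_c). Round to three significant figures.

Equivalent of the parallel group: R_p = 6.639 kΩ.
Node voltage V_A = V_s · R_p/(R_s + R_p) = 12.3 × 0.8363 = 10.29 V.
Branch current I = V_A/R_c = 10.29/35.0 = 0.2939 mA.
(Check via current divider: I_total = 1.549 mA; share G_k/ΣG = 0.1897 → same result.)

I ≈ 0.294 mA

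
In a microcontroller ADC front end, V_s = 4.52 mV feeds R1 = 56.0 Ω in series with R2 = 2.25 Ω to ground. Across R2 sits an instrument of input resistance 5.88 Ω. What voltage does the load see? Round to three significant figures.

First combine the lower leg with the load: R2 ‖ R_L = 1.627 Ω.
Voltage divider with the loaded lower leg: V_out = 4.52 × 1.627/(56.0 + 1.627) = 4.52 × 0.02824 = 0.1276 mV.
(Unloaded it would be 0.175 mV; the load pulls it down.)

V_out ≈ 0.128 mV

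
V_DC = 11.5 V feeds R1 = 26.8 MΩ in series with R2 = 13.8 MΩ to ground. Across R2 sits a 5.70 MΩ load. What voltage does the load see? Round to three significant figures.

R2 ‖ R_L = (13.8 × 5.70)/(13.8 + 5.70) = 4.034 MΩ.
Voltage divider with the loaded lower leg: V_out = 11.5 × 4.034/(26.8 + 4.034) = 11.5 × 0.1308 = 1.504 V.
(Unloaded it would be 3.91 V; the load pulls it down.)

V_out ≈ 1.50 V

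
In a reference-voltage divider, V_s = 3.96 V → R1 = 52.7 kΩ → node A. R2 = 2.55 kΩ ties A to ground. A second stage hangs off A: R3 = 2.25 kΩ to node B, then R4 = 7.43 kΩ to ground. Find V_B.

Node A sees R2 in parallel with the series input of stage 2, R3 + R4 = 9.680 kΩ.
Effective lower resistance at A: R2 ‖ 9.680 = 2.018 kΩ.
So V_A = 3.96 × 0.03689 = 0.1461 V.
V_B = V_A × 0.7676 = 0.1121 V.

V_B ≈ 0.112 V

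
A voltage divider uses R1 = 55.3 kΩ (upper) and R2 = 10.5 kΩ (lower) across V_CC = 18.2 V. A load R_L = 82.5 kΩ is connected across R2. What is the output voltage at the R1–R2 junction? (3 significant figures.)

V_out ≈ 2.62 V

R2 ‖ R_L = (10.5 × 82.5)/(10.5 + 82.5) = 9.315 kΩ.
Voltage divider with the loaded lower leg: V_out = 18.2 × 9.315/(55.3 + 9.315) = 18.2 × 0.1442 = 2.624 V.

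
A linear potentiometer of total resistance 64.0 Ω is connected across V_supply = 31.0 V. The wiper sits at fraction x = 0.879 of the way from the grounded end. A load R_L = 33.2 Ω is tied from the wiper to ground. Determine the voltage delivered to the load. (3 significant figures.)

V_out ≈ 22.6 V

The pot divides into 7.744 Ω above the wiper and 56.26 Ω below.
R_L loads the lower segment: effective lower R = 20.88 Ω.
Then V_out = V_supply · 20.88/(7.744 + 20.88) = 22.61 V.
(Unloaded: V_out = x·V_supply = 27.2 V.)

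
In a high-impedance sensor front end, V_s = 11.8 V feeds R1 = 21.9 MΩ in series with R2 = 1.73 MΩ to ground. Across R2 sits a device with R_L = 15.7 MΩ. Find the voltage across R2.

R2 ‖ R_L = (1.73 × 15.7)/(1.73 + 15.7) = 1.558 MΩ.
Then V_out = V_s · R2'/(R1 + R2') = 11.8 × 1.558/23.46 = 0.7839 V.

V_out ≈ 0.784 V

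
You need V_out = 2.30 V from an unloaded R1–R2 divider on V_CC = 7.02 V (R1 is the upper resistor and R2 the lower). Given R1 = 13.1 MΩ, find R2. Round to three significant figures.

Required fraction k = V_out/V_CC = 0.3276.
Rearranging, R2 = R1·k/(1−k) = 13.1 × 0.4873 = 6.383 MΩ.

R2 ≈ 6.38 MΩ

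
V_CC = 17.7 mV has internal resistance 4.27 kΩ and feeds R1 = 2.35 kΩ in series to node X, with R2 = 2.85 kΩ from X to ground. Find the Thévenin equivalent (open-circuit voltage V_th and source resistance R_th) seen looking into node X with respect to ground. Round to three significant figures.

V_th ≈ 5.33 mV, R_th ≈ 1.99 kΩ

R1' = 4.27 + 2.35 = 6.620 kΩ (source resistance + R1).
Open-circuit (no load on X): V_th = V_CC · R2/(R1' + R2) = 17.7 × 2.85/(6.620 + 2.85) = 5.327 mV.
Zeroing V_CC shorts the top of R1' to ground, so R_th = R1' ‖ R2 = 1.992 kΩ.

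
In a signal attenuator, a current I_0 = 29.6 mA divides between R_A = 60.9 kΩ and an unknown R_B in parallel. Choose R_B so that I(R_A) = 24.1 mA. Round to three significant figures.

R_B ≈ 267 kΩ

In a two-way split, I_A/I_0 = R_B/(R_A + R_B).
With f = 0.8142, R_B = R_A · f/(1−f) = 60.9 × 4.382 = 266.9 kΩ.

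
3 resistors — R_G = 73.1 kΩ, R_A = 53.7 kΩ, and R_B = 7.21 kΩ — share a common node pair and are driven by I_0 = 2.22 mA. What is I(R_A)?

Conductances: ΣG = 1/73.1 + 1/53.7 + 1/7.21 = 0.1710 (1/kΩ).
Current divider: I(R_A) = I_0 · G_k/ΣG = 2.22 × (0.01862/0.1710) = 2.22 × 0.1089 = 0.2418 mA.

I ≈ 0.242 mA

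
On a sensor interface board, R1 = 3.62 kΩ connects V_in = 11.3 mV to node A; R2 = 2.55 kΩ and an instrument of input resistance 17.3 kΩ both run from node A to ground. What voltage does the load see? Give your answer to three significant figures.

V_out ≈ 4.30 mV

R2 ‖ R_L = (2.55 × 17.3)/(2.55 + 17.3) = 2.222 kΩ.
Then V_out = V_in · R2'/(R1 + R2') = 11.3 × 2.222/5.842 = 4.298 mV.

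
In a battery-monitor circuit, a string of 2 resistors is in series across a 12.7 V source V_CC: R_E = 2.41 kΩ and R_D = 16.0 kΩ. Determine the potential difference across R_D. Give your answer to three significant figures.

V ≈ 11.0 V

ΣR = 2.41 + 16.0 = 18.41 kΩ.
V = V_CC · R/ΣR = 12.7 × 0.8691 = 11.04 V.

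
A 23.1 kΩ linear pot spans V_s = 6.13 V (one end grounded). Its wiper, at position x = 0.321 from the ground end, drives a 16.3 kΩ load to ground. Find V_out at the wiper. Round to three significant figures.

Lower segment x·R_p = 7.415 kΩ; upper segment (1−x)·R_p = 15.68 kΩ.
Lower segment in parallel with the load: 7.415 ‖ 16.3 = 5.097 kΩ.
V_out = 6.13 × 5.097/(15.68 + 5.097) = 1.503 V.

V_out ≈ 1.50 V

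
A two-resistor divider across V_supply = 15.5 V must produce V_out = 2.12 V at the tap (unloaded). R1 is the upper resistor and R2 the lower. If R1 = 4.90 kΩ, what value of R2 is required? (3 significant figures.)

Required fraction k = V_out/V_supply = 0.1368.
So R2 = R1 · V_out/(V_supply − V_out) = 4.90 × 2.12/(15.5 − 2.12) = 4.90 × 0.1584 = 0.7764 kΩ.

R2 ≈ 0.776 kΩ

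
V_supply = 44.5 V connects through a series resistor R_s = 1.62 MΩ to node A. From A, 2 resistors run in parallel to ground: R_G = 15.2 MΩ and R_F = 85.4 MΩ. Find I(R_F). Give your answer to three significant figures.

I ≈ 0.463 µA

Equivalent of the parallel group: R_p = 12.90 MΩ.
Node voltage V_A = V_supply · R_p/(R_s + R_p) = 44.5 × 0.8885 = 39.54 V.
Branch current I = V_A/R_F = 39.54/85.4 = 0.4630 µA.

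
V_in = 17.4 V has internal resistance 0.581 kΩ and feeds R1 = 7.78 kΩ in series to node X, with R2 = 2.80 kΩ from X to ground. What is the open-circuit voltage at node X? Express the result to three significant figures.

R1' = 0.581 + 7.78 = 8.361 kΩ (source resistance + R1).
V_th is the unloaded tap voltage: V_in · R2/(R1'+R2) = 17.4 × 0.2509 = 4.365 V.

V_th ≈ 4.37 V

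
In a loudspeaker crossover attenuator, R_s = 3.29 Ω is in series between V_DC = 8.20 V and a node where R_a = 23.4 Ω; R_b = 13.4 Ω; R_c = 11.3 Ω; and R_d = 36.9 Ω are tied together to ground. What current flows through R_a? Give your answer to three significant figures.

Equivalent of the parallel group: R_p = 4.293 Ω.
V_A by voltage divider: V_A = 8.20 × 4.293/(3.29 + 4.293) = 4.642 V.
Branch current I = V_A/R_a = 4.642/23.4 = 0.1984 A.

I ≈ 0.198 A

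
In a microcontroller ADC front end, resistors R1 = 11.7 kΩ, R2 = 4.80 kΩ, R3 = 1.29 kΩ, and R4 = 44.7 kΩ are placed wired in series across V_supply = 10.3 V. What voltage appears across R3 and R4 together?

Series total: ΣR = 11.7 + 4.80 + 1.29 + 44.7 = 62.49 kΩ.
R_{R3..R4} = 1.29 + 44.7 = 45.99 kΩ.
V = V_supply · R/ΣR = 10.3 × 0.7360 = 7.580 V.

V ≈ 7.58 V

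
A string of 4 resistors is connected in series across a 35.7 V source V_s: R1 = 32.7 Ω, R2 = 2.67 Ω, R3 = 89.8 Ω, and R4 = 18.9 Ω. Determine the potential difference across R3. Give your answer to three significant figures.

V ≈ 22.3 V

ΣR = 32.7 + 2.67 + 89.8 + 18.9 = 144.1 Ω.
Voltage divider: V = V_s · (89.80 / 144.1) = 35.7 × 0.6233 = 22.25 V.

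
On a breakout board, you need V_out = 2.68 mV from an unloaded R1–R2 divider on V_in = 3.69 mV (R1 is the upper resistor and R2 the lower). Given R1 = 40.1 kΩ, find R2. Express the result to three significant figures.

R2 ≈ 106 kΩ

Required fraction k = V_out/V_in = 0.7263.
So R2 = R1 · V_out/(V_in − V_out) = 40.1 × 2.68/(3.69 − 2.68) = 40.1 × 2.653 = 106.4 kΩ.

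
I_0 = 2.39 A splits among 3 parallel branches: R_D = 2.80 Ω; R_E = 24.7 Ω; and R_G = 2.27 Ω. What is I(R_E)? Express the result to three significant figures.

Total conductance ΣG = 1/2.80 + 1/24.7 + 1/2.27 = 0.8382 (units of 1/Ω).
Current divider: I(R_E) = I_0 · G_k/ΣG = 2.39 × (0.04049/0.8382) = 2.39 × 0.04830 = 0.1154 A.

I ≈ 0.115 A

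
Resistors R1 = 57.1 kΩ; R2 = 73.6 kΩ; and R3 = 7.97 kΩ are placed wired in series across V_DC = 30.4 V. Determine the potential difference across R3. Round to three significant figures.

V ≈ 1.75 V

Total series resistance ΣR = 57.1 + 73.6 + 7.97 = 138.7 kΩ.
Voltage divider: V = V_DC · (7.970 / 138.7) = 30.4 × 0.05747 = 1.747 V.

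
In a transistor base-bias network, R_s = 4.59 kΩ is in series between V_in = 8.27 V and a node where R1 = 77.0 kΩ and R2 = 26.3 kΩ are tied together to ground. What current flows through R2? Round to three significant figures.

I ≈ 0.255 mA

Parallel bank: R_p = 1/(1/77.0 + 1/26.3) = 19.60 kΩ.
V_A by voltage divider: V_A = 8.27 × 19.60/(4.59 + 19.60) = 6.701 V.
Branch current I = V_A/R2 = 6.701/26.3 = 0.2548 mA.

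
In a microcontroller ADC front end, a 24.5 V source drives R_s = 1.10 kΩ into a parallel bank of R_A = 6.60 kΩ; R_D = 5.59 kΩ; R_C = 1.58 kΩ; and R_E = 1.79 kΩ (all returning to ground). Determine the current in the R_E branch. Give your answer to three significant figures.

Parallel bank: R_p = 1/(1/6.60 + 1/5.59 + 1/1.58 + 1/1.79) = 0.6570 kΩ.
V_A = 24.5 × 0.6570/1.757 = 9.162 V.
Branch current I = V_A/R_E = 9.162/1.79 = 5.118 mA.

I ≈ 5.12 mA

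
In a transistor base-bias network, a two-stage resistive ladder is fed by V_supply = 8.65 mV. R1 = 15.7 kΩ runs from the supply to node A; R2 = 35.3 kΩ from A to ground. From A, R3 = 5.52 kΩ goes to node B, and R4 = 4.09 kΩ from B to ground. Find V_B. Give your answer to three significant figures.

V_B ≈ 1.20 mV

The second stage (R3 + R4 = 9.610 kΩ) loads node A in parallel with R2.
R2 ‖ (R3+R4) = 7.554 kΩ.
First divider: V_A = V_supply · 7.554/(15.7 + 7.554) = 2.810 mV.
Then the unloaded second divider: V_B = V_A × R4/(R3+R4) = 2.810 × 0.4256 = 1.196 mV.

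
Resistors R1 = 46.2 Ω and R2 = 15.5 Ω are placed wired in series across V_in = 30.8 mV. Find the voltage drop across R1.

ΣR = 46.2 + 15.5 = 61.70 Ω.
V = V_in · R/ΣR = 30.8 × 0.7488 = 23.06 mV.

V ≈ 23.1 mV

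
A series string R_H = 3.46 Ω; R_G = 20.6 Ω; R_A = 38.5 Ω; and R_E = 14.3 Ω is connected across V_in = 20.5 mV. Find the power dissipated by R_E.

The common current is I = 20.5/76.86 = 0.2667 mA.
P = I²R = 0.07114 × 14.3 = 1.017 µW.

P ≈ 1.02 µW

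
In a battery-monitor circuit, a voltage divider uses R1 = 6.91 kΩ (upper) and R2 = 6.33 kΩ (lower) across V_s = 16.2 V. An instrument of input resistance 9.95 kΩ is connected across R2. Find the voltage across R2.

First combine the lower leg with the load: R2 ‖ R_L = 3.869 kΩ.
Now apply the divider: V_out = 16.2 × 0.3589 = 5.815 V.
(Unloaded it would be 7.75 V; the load pulls it down.)

V_out ≈ 5.81 V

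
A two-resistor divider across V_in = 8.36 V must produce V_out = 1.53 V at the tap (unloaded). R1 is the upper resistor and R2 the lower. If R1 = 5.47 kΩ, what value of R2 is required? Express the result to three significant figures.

R2 ≈ 1.23 kΩ

Required fraction k = V_out/V_in = 0.1830.
Rearranging, R2 = R1·k/(1−k) = 5.47 × 0.2240 = 1.225 kΩ.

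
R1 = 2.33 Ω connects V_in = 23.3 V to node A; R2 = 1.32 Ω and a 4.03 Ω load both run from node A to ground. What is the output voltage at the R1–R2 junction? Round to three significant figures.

First combine the lower leg with the load: R2 ‖ R_L = 0.9943 Ω.
Then V_out = V_in · R2'/(R1 + R2') = 23.3 × 0.9943/3.324 = 6.969 V.

V_out ≈ 6.97 V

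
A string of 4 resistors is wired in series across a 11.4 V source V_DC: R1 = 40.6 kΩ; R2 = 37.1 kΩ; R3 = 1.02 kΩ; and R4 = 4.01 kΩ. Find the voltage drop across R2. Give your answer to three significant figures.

Series total: ΣR = 40.6 + 37.1 + 1.02 + 4.01 = 82.73 kΩ.
By the voltage-divider rule, V = 11.4 × 37.10/82.73 = 5.112 V.

V ≈ 5.11 V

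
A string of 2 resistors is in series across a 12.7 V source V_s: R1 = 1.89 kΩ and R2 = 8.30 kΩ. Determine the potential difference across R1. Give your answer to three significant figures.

Series total: ΣR = 1.89 + 8.30 = 10.19 kΩ.
Voltage divider: V = V_s · (1.890 / 10.19) = 12.7 × 0.1855 = 2.356 V.

V ≈ 2.36 V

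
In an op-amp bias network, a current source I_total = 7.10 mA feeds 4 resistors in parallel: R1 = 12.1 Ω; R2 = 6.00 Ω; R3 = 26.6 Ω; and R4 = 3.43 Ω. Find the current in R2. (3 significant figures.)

Conductances: ΣG = 1/12.1 + 1/6.00 + 1/26.6 + 1/3.43 = 0.5785 (1/Ω).
R2 takes the fraction G_k/ΣG = 0.1667/0.5785 = 0.2881, so I = 7.10 × 0.2881 = 2.046 mA.

I ≈ 2.05 mA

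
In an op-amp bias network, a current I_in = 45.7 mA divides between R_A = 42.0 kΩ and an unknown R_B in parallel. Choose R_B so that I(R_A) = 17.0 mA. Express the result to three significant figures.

R_B ≈ 24.9 kΩ

Two-branch current divider: I_A = I_in · R_B/(R_A + R_B).
17.0/45.7 = R_B/(R_A + R_B) → R_B = R_A · (0.3720)/(1 − 0.3720) = 42.0 × 0.5923 = 24.88 kΩ.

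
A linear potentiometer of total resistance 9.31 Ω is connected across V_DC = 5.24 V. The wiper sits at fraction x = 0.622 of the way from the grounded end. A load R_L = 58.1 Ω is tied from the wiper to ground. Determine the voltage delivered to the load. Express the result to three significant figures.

Split the track: R_lower = x·R_p = 5.791 Ω, R_upper = (1−x)·R_p = 3.519 Ω.
R_L loads the lower segment: effective lower R = 5.266 Ω.
Then V_out = V_DC · 5.266/(3.519 + 5.266) = 3.141 V.

V_out ≈ 3.14 V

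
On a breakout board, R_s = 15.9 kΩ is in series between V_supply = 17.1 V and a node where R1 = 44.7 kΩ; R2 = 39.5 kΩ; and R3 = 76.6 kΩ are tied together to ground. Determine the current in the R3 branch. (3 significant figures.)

I ≈ 0.114 mA

Combine the parallel branches: R_p = (1/44.7 + 1/39.5 + 1/76.6)⁻¹ = 16.46 kΩ.
V_A by voltage divider: V_A = 17.1 × 16.46/(15.9 + 16.46) = 8.699 V.
I(R3) = V_A / R3 = 8.699/76.6 = 0.1136 mA.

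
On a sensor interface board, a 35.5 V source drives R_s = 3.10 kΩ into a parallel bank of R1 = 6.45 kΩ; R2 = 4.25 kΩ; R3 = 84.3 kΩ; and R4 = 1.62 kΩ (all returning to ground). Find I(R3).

Combine the parallel branches: R_p = (1/6.45 + 1/4.25 + 1/84.3 + 1/1.62)⁻¹ = 0.9809 kΩ.
V_A = 35.5 × 0.9809/4.081 = 8.533 V.
I(R3) = V_A / R3 = 8.533/84.3 = 0.1012 mA.
(Equivalently: I_total = 8.699 mA, then current-divider fraction G_k/ΣG = 0.01164.)

I ≈ 0.101 mA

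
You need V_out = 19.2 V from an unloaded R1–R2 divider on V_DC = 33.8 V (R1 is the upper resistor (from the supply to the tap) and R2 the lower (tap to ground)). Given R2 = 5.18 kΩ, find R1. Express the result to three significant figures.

R1 ≈ 3.94 kΩ

V_out/V_DC = R2/(R1+R2) = 0.5680.
Rearranging, R1 = R2·(1−k)/k = 5.18 × 0.7604 = 3.939 kΩ.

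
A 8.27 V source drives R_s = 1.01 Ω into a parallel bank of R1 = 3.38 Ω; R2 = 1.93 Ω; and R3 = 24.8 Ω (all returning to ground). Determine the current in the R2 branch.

I ≈ 2.30 A

Equivalent of the parallel group: R_p = 1.171 Ω.
V_A by voltage divider: V_A = 8.27 × 1.171/(1.01 + 1.171) = 4.439 V.
I(R2) = V_A / R2 = 4.439/1.93 = 2.300 A.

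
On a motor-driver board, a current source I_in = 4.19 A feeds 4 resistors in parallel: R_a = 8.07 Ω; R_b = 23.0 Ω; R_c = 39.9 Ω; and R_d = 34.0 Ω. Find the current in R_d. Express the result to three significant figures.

Conductances: ΣG = 1/8.07 + 1/23.0 + 1/39.9 + 1/34.0 = 0.2219 (1/Ω).
Current divider: I(R_d) = I_in · G_k/ΣG = 4.19 × (0.02941/0.2219) = 4.19 × 0.1326 = 0.5554 A.

I ≈ 0.555 A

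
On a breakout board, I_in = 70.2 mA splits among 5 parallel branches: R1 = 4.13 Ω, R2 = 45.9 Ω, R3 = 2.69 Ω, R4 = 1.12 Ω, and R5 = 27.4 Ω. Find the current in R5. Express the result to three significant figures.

I ≈ 1.64 mA

Total conductance ΣG = 1/4.13 + 1/45.9 + 1/2.69 + 1/1.12 + 1/27.4 = 1.565 (units of 1/Ω).
Current divider: I(R5) = I_in · G_k/ΣG = 70.2 × (0.03650/1.565) = 70.2 × 0.02332 = 1.637 mA.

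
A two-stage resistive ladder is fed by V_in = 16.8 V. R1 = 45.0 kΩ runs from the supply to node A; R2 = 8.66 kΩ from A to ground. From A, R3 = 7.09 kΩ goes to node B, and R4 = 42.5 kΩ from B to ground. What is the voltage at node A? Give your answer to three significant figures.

Looking into the second stage from A: R3 + R4 = 49.59 kΩ appears in parallel with R2.
R2 ‖ (R3+R4) = 7.373 kΩ.
V_A = 16.8 × 7.373/(45.0 + 7.373) = 2.365 V.

V_A ≈ 2.36 V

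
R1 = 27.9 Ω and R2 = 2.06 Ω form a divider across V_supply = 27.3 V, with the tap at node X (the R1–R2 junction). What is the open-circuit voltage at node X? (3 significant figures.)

With X open, the divider is unloaded: V_th = 27.3 × 2.06/29.96 = 1.877 V.

V_th ≈ 1.88 V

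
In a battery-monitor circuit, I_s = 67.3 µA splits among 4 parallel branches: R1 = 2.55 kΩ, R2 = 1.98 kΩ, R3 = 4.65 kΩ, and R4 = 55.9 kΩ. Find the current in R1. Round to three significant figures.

I ≈ 23.4 µA

Total conductance ΣG = 1/2.55 + 1/1.98 + 1/4.65 + 1/55.9 = 1.130 (units of 1/kΩ).
R1 takes the fraction G_k/ΣG = 0.3922/1.130 = 0.3470, so I = 67.3 × 0.3470 = 23.35 µA.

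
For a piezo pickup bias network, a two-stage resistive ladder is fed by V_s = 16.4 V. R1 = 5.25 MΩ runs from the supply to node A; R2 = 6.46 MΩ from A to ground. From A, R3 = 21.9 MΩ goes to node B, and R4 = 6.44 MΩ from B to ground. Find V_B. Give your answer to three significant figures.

V_B ≈ 1.87 V

The second stage (R3 + R4 = 28.34 MΩ) loads node A in parallel with R2.
R2 ‖ (R3+R4) = 5.261 MΩ.
First divider: V_A = V_s · 5.261/(5.25 + 5.261) = 8.208 V.
Then the unloaded second divider: V_B = V_A × R4/(R3+R4) = 8.208 × 0.2272 = 1.865 V.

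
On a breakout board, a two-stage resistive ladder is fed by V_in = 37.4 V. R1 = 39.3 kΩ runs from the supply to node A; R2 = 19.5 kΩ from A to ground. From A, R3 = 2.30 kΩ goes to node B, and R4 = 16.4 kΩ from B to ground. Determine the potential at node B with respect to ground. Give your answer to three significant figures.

Node A sees R2 in parallel with the series input of stage 2, R3 + R4 = 18.70 kΩ.
R2 ‖ (R3+R4) = 9.546 kΩ.
V_A = 37.4 × 9.546/(39.3 + 9.546) = 7.309 V.
Stage 2 is unloaded, so V_B = V_A · R4/(R3+R4) = 7.309 × 16.4/18.70 = 6.410 V.

V_B ≈ 6.41 V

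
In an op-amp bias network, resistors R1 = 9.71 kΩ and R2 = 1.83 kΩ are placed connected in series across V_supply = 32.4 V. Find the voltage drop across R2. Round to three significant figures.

Series total: ΣR = 9.71 + 1.83 = 11.54 kΩ.
V = V_supply · R/ΣR = 32.4 × 0.1586 = 5.138 V.

V ≈ 5.14 V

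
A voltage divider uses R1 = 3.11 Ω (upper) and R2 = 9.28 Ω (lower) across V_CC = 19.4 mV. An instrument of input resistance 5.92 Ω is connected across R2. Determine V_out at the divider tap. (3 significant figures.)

V_out ≈ 10.4 mV

First combine the lower leg with the load: R2 ‖ R_L = 3.614 Ω.
Voltage divider with the loaded lower leg: V_out = 19.4 × 3.614/(3.11 + 3.614) = 19.4 × 0.5375 = 10.43 mV.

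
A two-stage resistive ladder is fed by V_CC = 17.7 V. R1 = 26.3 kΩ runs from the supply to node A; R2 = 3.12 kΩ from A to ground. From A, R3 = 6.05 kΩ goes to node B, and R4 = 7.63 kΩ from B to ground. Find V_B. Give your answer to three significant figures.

V_B ≈ 0.870 V

The second stage (R3 + R4 = 13.68 kΩ) loads node A in parallel with R2.
R2 ‖ (R3+R4) = 2.541 kΩ.
V_A = 17.7 × 2.541/(26.3 + 2.541) = 1.559 V.
Stage 2 is unloaded, so V_B = V_A · R4/(R3+R4) = 1.559 × 7.63/13.68 = 0.8696 V.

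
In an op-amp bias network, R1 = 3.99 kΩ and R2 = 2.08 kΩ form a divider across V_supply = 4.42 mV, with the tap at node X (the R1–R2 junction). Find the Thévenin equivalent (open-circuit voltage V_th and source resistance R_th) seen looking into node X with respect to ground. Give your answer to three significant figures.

V_th ≈ 1.51 mV, R_th ≈ 1.37 kΩ

Open-circuit (no load on X): V_th = V_supply · R2/(R1 + R2) = 4.42 × 2.08/(3.990 + 2.08) = 1.515 mV.
Zeroing V_supply shorts the top of R1 to ground, so R_th = R1 ‖ R2 = 1.367 kΩ.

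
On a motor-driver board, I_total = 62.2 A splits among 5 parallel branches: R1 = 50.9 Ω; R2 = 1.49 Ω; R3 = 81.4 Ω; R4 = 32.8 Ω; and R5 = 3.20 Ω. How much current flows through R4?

I ≈ 1.81 A

Total conductance ΣG = 1/50.9 + 1/1.49 + 1/81.4 + 1/32.8 + 1/3.20 = 1.046 (units of 1/Ω).
R4 takes the fraction G_k/ΣG = 0.03049/1.046 = 0.02915, so I = 62.2 × 0.02915 = 1.813 A.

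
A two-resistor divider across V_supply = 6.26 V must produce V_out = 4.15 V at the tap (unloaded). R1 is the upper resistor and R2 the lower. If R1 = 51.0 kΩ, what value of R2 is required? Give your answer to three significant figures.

R2 ≈ 100 kΩ

V_out/V_supply = R2/(R1+R2) = 0.6629.
Rearranging, R2 = R1·k/(1−k) = 51.0 × 1.967 = 100.3 kΩ.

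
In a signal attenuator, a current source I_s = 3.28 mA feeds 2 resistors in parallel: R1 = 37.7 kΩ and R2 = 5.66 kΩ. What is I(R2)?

I ≈ 2.85 mA

Two-branch current divider: I_k = I_s · R_other/(R_1 + R_2).
I(R2) = 3.28 × 37.7/(37.7 + 5.66) = 3.28 × 0.8695 = 2.852 mA.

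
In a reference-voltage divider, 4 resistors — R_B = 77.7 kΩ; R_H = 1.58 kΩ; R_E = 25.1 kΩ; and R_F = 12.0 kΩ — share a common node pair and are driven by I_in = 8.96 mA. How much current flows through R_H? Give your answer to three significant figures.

I ≈ 7.37 mA

Conductances: ΣG = 1/77.7 + 1/1.58 + 1/25.1 + 1/12.0 = 0.7690 (1/kΩ).
Current divider: I(R_H) = I_in · G_k/ΣG = 8.96 × (0.6329/0.7690) = 8.96 × 0.8231 = 7.375 mA.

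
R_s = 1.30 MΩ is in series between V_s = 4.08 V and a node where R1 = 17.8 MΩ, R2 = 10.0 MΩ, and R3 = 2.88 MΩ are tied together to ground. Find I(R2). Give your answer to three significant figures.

I ≈ 0.247 µA

Equivalent of the parallel group: R_p = 1.986 MΩ.
V_A by voltage divider: V_A = 4.08 × 1.986/(1.30 + 1.986) = 2.466 V.
I(R2) = V_A / R2 = 2.466/10.0 = 0.2466 µA.
(Equivalently: I_total = 1.241 µA, then current-divider fraction G_k/ΣG = 0.1986.)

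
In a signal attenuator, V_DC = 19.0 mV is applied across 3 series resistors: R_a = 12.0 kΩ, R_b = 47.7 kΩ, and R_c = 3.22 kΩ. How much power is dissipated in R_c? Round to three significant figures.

Series current I = V_DC/ΣR = 19.0/62.92 = 0.3020 µA.
P(R_c) = I²·R_c = (0.3020)² × 3.22 = 0.2936 nW.

P ≈ 0.294 nW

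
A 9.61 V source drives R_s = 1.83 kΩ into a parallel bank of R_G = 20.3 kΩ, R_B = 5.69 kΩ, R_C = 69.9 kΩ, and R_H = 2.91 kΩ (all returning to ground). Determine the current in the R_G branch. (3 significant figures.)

I ≈ 0.229 mA

Combine the parallel branches: R_p = (1/20.3 + 1/5.69 + 1/69.9 + 1/2.91)⁻¹ = 1.715 kΩ.
V_A = 9.61 × 1.715/3.545 = 4.650 V.
I(R_G) = V_A / R_G = 4.650/20.3 = 0.2290 mA.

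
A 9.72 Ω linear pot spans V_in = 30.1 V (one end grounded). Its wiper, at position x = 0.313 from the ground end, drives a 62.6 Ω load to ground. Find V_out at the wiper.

The pot divides into 6.678 Ω above the wiper and 3.042 Ω below.
(x·R_p) ‖ R_L = 2.901 Ω.
Then V_out = V_in · 2.901/(6.678 + 2.901) = 9.117 V.

V_out ≈ 9.12 V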